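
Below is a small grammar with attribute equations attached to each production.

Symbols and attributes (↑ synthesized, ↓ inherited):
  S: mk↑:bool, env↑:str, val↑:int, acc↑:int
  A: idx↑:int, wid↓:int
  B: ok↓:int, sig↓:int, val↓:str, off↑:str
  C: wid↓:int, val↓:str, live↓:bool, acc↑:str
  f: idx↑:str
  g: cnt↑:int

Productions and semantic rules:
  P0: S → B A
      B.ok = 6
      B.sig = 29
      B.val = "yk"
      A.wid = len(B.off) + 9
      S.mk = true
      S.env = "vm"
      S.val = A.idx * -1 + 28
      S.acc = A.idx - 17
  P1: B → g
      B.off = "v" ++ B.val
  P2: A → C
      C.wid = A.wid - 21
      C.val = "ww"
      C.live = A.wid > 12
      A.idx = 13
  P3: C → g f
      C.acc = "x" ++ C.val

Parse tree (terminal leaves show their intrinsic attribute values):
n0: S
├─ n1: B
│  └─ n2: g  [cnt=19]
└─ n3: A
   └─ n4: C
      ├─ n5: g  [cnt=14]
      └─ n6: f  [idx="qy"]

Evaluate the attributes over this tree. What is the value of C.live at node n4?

1. n1.ok = 6  [6]
2. n1.sig = 29  [29]
3. n1.val = "yk"  ["yk"]
4. n2.cnt = 19  [terminal]
5. n1.off = "vyk"  ["v" ++ B.val]
6. n3.wid = 12  [len(B.off) + 9]
7. n4.wid = -9  [A.wid - 21]
8. n4.val = "ww"  ["ww"]
9. n4.live = false  [A.wid > 12]
10. n5.cnt = 14  [terminal]
11. n6.idx = "qy"  [terminal]
12. n4.acc = "xww"  ["x" ++ C.val]
13. n3.idx = 13  [13]
14. n0.mk = true  [true]
15. n0.env = "vm"  ["vm"]
16. n0.val = 15  [A.idx * -1 + 28]
17. n0.acc = -4  [A.idx - 17]

false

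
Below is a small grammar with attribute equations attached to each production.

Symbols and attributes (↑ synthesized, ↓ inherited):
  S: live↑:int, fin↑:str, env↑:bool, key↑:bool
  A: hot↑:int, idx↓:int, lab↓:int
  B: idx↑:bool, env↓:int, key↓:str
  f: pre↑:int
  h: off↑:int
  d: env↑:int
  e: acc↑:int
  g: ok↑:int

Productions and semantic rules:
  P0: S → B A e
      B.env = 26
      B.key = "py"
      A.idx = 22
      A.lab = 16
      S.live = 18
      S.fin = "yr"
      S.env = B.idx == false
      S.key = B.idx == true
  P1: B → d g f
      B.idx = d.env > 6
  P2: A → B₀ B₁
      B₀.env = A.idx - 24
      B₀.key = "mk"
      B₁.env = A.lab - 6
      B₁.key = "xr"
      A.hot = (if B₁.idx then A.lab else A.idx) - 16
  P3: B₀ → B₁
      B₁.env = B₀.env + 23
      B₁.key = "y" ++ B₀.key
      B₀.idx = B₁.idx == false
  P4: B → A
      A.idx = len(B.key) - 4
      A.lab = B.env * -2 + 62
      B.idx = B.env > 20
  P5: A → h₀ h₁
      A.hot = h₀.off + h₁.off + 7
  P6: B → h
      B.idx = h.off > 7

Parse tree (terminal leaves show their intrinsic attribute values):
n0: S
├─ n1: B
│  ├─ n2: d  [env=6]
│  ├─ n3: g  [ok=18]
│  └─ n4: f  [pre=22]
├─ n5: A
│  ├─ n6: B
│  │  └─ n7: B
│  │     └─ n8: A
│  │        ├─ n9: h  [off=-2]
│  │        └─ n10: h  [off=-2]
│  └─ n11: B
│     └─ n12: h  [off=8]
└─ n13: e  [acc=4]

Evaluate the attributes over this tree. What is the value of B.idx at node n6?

false

1. n1.env = 26  [26]
2. n1.key = "py"  ["py"]
3. n2.env = 6  [terminal]
4. n3.ok = 18  [terminal]
5. n4.pre = 22  [terminal]
6. n1.idx = false  [d.env > 6]
7. n5.idx = 22  [22]
8. n5.lab = 16  [16]
9. n6.env = -2  [A.idx - 24]
10. n6.key = "mk"  ["mk"]
11. n7.env = 21  [B₀.env + 23]
12. n7.key = "ymk"  ["y" ++ B₀.key]
13. n8.idx = -1  [len(B.key) - 4]
14. n8.lab = 20  [B.env * -2 + 62]
15. n9.off = -2  [terminal]
16. n10.off = -2  [terminal]
17. n8.hot = 3  [h₀.off + h₁.off + 7]
18. n7.idx = true  [B.env > 20]
19. n6.idx = false  [B₁.idx == false]
20. n11.env = 10  [A.lab - 6]
21. n11.key = "xr"  ["xr"]
22. n12.off = 8  [terminal]
23. n11.idx = true  [h.off > 7]
24. n5.hot = 0  [(if B₁.idx then A.lab else A.idx) - 16]
25. n13.acc = 4  [terminal]
26. n0.live = 18  [18]
27. n0.fin = "yr"  ["yr"]
28. n0.env = true  [B.idx == false]
29. n0.key = false  [B.idx == true]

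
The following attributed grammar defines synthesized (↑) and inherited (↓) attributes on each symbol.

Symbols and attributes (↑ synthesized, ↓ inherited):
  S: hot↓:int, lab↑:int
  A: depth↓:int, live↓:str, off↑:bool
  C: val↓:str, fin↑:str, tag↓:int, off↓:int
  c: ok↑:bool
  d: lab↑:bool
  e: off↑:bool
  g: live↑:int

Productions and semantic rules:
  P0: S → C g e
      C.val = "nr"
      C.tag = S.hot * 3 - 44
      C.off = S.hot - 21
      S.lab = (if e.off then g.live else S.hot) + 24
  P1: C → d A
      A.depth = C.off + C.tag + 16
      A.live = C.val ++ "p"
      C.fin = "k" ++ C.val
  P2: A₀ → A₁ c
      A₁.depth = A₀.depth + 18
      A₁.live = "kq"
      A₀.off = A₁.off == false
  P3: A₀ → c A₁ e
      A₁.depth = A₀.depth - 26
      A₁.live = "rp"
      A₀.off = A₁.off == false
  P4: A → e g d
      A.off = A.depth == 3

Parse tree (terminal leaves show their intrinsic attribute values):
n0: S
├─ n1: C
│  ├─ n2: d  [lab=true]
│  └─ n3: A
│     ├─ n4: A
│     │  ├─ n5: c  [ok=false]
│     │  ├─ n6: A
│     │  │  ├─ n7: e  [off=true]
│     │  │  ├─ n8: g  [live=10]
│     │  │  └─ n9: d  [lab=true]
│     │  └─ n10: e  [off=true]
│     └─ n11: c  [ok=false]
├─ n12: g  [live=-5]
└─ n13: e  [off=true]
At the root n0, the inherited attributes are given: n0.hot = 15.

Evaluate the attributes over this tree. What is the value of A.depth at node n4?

1. n0.hot = 15  [given at root]
2. n1.val = "nr"  ["nr"]
3. n1.tag = 1  [S.hot * 3 - 44]
4. n1.off = -6  [S.hot - 21]
5. n2.lab = true  [terminal]
6. n3.depth = 11  [C.off + C.tag + 16]
7. n3.live = "nrp"  [C.val ++ "p"]
8. n4.depth = 29  [A₀.depth + 18]
9. n4.live = "kq"  ["kq"]
10. n5.ok = false  [terminal]
11. n6.depth = 3  [A₀.depth - 26]
12. n6.live = "rp"  ["rp"]
13. n7.off = true  [terminal]
14. n8.live = 10  [terminal]
15. n9.lab = true  [terminal]
16. n6.off = true  [A.depth == 3]
17. n10.off = true  [terminal]
18. n4.off = false  [A₁.off == false]
19. n11.ok = false  [terminal]
20. n3.off = true  [A₁.off == false]
21. n1.fin = "knr"  ["k" ++ C.val]
22. n12.live = -5  [terminal]
23. n13.off = true  [terminal]
24. n0.lab = 19  [(if e.off then g.live else S.hot) + 24]

29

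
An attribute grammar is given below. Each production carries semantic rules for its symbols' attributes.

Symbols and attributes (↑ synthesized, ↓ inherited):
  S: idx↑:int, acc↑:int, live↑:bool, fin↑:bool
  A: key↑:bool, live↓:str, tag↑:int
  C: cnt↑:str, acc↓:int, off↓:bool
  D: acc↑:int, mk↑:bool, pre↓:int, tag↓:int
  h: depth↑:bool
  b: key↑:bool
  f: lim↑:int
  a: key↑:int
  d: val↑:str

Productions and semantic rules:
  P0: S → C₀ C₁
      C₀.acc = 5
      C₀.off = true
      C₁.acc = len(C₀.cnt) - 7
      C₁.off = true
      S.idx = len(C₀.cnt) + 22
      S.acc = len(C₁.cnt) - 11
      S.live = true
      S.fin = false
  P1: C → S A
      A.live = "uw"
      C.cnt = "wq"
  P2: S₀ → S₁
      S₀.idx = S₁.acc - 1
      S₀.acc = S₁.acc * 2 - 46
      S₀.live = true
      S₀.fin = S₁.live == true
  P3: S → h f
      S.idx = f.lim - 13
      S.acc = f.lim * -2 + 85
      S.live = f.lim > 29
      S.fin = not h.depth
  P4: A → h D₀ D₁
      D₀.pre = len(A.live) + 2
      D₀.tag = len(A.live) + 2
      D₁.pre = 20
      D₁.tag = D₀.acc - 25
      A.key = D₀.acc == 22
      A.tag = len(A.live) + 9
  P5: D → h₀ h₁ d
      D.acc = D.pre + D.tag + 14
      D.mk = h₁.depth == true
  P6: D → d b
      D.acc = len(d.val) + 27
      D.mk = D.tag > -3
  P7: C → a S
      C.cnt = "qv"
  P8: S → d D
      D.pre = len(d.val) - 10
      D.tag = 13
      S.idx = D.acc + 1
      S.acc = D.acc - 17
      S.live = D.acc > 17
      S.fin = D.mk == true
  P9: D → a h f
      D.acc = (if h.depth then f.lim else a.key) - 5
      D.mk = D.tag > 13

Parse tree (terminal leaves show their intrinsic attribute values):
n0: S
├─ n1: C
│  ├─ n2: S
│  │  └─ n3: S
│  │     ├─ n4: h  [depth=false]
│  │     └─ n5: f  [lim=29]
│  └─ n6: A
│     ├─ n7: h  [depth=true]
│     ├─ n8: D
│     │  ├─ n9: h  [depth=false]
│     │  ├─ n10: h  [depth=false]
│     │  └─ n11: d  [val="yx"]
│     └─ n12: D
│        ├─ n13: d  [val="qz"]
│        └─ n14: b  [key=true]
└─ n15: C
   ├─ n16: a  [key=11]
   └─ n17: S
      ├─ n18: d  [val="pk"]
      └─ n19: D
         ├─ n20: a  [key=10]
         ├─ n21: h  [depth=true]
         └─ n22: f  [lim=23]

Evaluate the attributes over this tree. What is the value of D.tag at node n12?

-3

1. n1.acc = 5  [5]
2. n1.off = true  [true]
3. n4.depth = false  [terminal]
4. n5.lim = 29  [terminal]
5. n3.idx = 16  [f.lim - 13]
6. n3.acc = 27  [f.lim * -2 + 85]
7. n3.live = false  [f.lim > 29]
8. n3.fin = true  [not h.depth]
9. n2.idx = 26  [S₁.acc - 1]
10. n2.acc = 8  [S₁.acc * 2 - 46]
11. n2.live = true  [true]
12. n2.fin = false  [S₁.live == true]
13. n6.live = "uw"  ["uw"]
14. n7.depth = true  [terminal]
15. n8.pre = 4  [len(A.live) + 2]
16. n8.tag = 4  [len(A.live) + 2]
17. n9.depth = false  [terminal]
18. n10.depth = false  [terminal]
19. n11.val = "yx"  [terminal]
20. n8.acc = 22  [D.pre + D.tag + 14]
21. n8.mk = false  [h₁.depth == true]
22. n12.pre = 20  [20]
23. n12.tag = -3  [D₀.acc - 25]
24. n13.val = "qz"  [terminal]
25. n14.key = true  [terminal]
26. n12.acc = 29  [len(d.val) + 27]
27. n12.mk = false  [D.tag > -3]
28. n6.key = true  [D₀.acc == 22]
29. n6.tag = 11  [len(A.live) + 9]
30. n1.cnt = "wq"  ["wq"]
31. n15.acc = -5  [len(C₀.cnt) - 7]
32. n15.off = true  [true]
33. n16.key = 11  [terminal]
34. n18.val = "pk"  [terminal]
35. n19.pre = -8  [len(d.val) - 10]
36. n19.tag = 13  [13]
37. n20.key = 10  [terminal]
38. n21.depth = true  [terminal]
39. n22.lim = 23  [terminal]
40. n19.acc = 18  [(if h.depth then f.lim else a.key) - 5]
41. n19.mk = false  [D.tag > 13]
42. n17.idx = 19  [D.acc + 1]
43. n17.acc = 1  [D.acc - 17]
44. n17.live = true  [D.acc > 17]
45. n17.fin = false  [D.mk == true]
46. n15.cnt = "qv"  ["qv"]
47. n0.idx = 24  [len(C₀.cnt) + 22]
48. n0.acc = -9  [len(C₁.cnt) - 11]
49. n0.live = true  [true]
50. n0.fin = false  [false]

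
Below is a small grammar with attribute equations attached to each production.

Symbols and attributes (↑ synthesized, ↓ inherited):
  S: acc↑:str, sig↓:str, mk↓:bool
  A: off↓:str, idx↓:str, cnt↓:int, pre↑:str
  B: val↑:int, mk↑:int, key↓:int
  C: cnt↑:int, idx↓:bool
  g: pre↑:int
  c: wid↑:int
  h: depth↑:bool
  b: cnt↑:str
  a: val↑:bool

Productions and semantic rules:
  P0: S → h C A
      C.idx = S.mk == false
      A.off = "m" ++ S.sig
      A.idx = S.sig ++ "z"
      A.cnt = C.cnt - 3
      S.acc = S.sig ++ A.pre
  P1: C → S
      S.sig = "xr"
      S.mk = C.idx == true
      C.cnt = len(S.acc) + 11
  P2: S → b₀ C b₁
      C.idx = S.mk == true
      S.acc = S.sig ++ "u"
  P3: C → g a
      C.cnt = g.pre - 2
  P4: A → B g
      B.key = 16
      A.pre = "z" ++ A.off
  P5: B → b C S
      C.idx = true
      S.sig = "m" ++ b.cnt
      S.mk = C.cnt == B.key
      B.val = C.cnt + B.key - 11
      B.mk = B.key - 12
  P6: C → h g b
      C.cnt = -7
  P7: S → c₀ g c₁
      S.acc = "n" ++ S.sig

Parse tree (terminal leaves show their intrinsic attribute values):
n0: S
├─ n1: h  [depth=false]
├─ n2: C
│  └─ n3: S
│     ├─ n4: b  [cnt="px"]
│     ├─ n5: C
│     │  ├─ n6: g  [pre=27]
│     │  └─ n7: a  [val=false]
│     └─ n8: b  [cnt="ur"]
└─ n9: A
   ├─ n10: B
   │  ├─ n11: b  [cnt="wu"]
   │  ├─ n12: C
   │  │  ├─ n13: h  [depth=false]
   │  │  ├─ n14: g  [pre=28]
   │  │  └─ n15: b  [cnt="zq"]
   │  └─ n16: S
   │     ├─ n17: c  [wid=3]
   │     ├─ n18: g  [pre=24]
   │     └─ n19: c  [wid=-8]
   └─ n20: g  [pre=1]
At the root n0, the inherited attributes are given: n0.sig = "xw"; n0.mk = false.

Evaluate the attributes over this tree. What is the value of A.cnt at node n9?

1. n0.sig = "xw"  [given at root]
2. n0.mk = false  [given at root]
3. n1.depth = false  [terminal]
4. n2.idx = true  [S.mk == false]
5. n3.sig = "xr"  ["xr"]
6. n3.mk = true  [C.idx == true]
7. n4.cnt = "px"  [terminal]
8. n5.idx = true  [S.mk == true]
9. n6.pre = 27  [terminal]
10. n7.val = false  [terminal]
11. n5.cnt = 25  [g.pre - 2]
12. n8.cnt = "ur"  [terminal]
13. n3.acc = "xru"  [S.sig ++ "u"]
14. n2.cnt = 14  [len(S.acc) + 11]
15. n9.off = "mxw"  ["m" ++ S.sig]
16. n9.idx = "xwz"  [S.sig ++ "z"]
17. n9.cnt = 11  [C.cnt - 3]
18. n10.key = 16  [16]
19. n11.cnt = "wu"  [terminal]
20. n12.idx = true  [true]
21. n13.depth = false  [terminal]
22. n14.pre = 28  [terminal]
23. n15.cnt = "zq"  [terminal]
24. n12.cnt = -7  [-7]
25. n16.sig = "mwu"  ["m" ++ b.cnt]
26. n16.mk = false  [C.cnt == B.key]
27. n17.wid = 3  [terminal]
28. n18.pre = 24  [terminal]
29. n19.wid = -8  [terminal]
30. n16.acc = "nmwu"  ["n" ++ S.sig]
31. n10.val = -2  [C.cnt + B.key - 11]
32. n10.mk = 4  [B.key - 12]
33. n20.pre = 1  [terminal]
34. n9.pre = "zmxw"  ["z" ++ A.off]
35. n0.acc = "xwzmxw"  [S.sig ++ A.pre]

11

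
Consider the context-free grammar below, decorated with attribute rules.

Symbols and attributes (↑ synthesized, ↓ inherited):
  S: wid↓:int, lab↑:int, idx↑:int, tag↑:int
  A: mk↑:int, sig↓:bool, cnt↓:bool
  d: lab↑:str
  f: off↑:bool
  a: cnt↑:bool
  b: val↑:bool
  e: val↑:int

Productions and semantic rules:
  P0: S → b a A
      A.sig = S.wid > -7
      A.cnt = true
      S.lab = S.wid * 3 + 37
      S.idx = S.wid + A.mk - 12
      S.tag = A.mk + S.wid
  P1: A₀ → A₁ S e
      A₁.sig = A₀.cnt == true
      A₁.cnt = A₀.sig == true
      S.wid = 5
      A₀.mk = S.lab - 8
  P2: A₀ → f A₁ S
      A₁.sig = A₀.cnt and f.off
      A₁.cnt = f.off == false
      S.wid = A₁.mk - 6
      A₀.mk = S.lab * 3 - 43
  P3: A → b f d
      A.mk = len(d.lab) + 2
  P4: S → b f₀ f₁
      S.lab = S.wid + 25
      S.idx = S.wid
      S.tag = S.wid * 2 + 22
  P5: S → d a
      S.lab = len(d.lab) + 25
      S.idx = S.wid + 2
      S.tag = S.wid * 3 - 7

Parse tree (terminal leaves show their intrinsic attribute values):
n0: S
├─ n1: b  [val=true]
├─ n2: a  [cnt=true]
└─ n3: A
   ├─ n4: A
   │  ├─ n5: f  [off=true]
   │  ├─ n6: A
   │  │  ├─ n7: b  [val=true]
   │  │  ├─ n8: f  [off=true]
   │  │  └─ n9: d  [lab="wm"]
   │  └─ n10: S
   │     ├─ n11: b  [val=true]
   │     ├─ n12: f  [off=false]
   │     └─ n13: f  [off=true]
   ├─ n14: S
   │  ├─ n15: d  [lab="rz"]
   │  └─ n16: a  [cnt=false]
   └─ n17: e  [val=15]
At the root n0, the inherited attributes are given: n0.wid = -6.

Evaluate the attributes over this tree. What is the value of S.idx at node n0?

1. n0.wid = -6  [given at root]
2. n1.val = true  [terminal]
3. n2.cnt = true  [terminal]
4. n3.sig = true  [S.wid > -7]
5. n3.cnt = true  [true]
6. n4.sig = true  [A₀.cnt == true]
7. n4.cnt = true  [A₀.sig == true]
8. n5.off = true  [terminal]
9. n6.sig = true  [A₀.cnt and f.off]
10. n6.cnt = false  [f.off == false]
11. n7.val = true  [terminal]
12. n8.off = true  [terminal]
13. n9.lab = "wm"  [terminal]
14. n6.mk = 4  [len(d.lab) + 2]
15. n10.wid = -2  [A₁.mk - 6]
16. n11.val = true  [terminal]
17. n12.off = false  [terminal]
18. n13.off = true  [terminal]
19. n10.lab = 23  [S.wid + 25]
20. n10.idx = -2  [S.wid]
21. n10.tag = 18  [S.wid * 2 + 22]
22. n4.mk = 26  [S.lab * 3 - 43]
23. n14.wid = 5  [5]
24. n15.lab = "rz"  [terminal]
25. n16.cnt = false  [terminal]
26. n14.lab = 27  [len(d.lab) + 25]
27. n14.idx = 7  [S.wid + 2]
28. n14.tag = 8  [S.wid * 3 - 7]
29. n17.val = 15  [terminal]
30. n3.mk = 19  [S.lab - 8]
31. n0.lab = 19  [S.wid * 3 + 37]
32. n0.idx = 1  [S.wid + A.mk - 12]
33. n0.tag = 13  [A.mk + S.wid]

1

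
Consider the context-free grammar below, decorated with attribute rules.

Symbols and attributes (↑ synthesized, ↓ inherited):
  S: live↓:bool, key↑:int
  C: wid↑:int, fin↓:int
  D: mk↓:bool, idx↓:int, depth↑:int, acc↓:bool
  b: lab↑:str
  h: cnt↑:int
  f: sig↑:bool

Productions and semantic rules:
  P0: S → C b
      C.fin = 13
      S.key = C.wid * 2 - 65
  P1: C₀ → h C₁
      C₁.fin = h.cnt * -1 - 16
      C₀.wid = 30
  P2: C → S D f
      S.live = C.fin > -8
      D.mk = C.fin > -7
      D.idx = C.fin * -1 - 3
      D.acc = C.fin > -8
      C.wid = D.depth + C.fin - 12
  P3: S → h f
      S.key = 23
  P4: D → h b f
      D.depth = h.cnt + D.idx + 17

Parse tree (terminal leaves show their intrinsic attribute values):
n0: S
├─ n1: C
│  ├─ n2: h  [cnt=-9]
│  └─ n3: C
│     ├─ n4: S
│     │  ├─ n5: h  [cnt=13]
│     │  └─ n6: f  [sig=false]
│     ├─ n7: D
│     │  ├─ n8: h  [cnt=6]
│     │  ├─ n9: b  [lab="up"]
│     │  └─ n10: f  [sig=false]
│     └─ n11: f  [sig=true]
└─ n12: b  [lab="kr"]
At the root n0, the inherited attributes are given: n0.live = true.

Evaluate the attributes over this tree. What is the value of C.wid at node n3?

1. n0.live = true  [given at root]
2. n1.fin = 13  [13]
3. n2.cnt = -9  [terminal]
4. n3.fin = -7  [h.cnt * -1 - 16]
5. n4.live = true  [C.fin > -8]
6. n5.cnt = 13  [terminal]
7. n6.sig = false  [terminal]
8. n4.key = 23  [23]
9. n7.mk = false  [C.fin > -7]
10. n7.idx = 4  [C.fin * -1 - 3]
11. n7.acc = true  [C.fin > -8]
12. n8.cnt = 6  [terminal]
13. n9.lab = "up"  [terminal]
14. n10.sig = false  [terminal]
15. n7.depth = 27  [h.cnt + D.idx + 17]
16. n11.sig = true  [terminal]
17. n3.wid = 8  [D.depth + C.fin - 12]
18. n1.wid = 30  [30]
19. n12.lab = "kr"  [terminal]
20. n0.key = -5  [C.wid * 2 - 65]

8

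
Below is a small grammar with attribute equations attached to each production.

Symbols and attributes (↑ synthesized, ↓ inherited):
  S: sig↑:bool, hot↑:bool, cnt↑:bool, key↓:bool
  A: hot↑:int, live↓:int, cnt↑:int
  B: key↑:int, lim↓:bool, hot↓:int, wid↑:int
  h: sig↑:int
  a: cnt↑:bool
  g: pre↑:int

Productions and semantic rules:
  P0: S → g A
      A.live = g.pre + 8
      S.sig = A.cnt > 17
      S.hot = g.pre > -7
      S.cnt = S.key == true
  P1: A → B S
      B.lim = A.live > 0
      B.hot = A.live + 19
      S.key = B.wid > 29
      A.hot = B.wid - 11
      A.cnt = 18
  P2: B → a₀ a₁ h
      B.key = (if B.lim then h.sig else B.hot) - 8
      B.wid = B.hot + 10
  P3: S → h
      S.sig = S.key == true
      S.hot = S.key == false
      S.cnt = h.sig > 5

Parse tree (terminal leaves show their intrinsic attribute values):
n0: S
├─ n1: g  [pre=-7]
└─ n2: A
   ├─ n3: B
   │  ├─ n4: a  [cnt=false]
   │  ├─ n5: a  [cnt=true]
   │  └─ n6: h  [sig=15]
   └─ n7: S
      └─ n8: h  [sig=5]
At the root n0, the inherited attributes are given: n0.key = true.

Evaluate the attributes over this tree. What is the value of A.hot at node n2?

19

1. n0.key = true  [given at root]
2. n1.pre = -7  [terminal]
3. n2.live = 1  [g.pre + 8]
4. n3.lim = true  [A.live > 0]
5. n3.hot = 20  [A.live + 19]
6. n4.cnt = false  [terminal]
7. n5.cnt = true  [terminal]
8. n6.sig = 15  [terminal]
9. n3.key = 7  [(if B.lim then h.sig else B.hot) - 8]
10. n3.wid = 30  [B.hot + 10]
11. n7.key = true  [B.wid > 29]
12. n8.sig = 5  [terminal]
13. n7.sig = true  [S.key == true]
14. n7.hot = false  [S.key == false]
15. n7.cnt = false  [h.sig > 5]
16. n2.hot = 19  [B.wid - 11]
17. n2.cnt = 18  [18]
18. n0.sig = true  [A.cnt > 17]
19. n0.hot = false  [g.pre > -7]
20. n0.cnt = true  [S.key == true]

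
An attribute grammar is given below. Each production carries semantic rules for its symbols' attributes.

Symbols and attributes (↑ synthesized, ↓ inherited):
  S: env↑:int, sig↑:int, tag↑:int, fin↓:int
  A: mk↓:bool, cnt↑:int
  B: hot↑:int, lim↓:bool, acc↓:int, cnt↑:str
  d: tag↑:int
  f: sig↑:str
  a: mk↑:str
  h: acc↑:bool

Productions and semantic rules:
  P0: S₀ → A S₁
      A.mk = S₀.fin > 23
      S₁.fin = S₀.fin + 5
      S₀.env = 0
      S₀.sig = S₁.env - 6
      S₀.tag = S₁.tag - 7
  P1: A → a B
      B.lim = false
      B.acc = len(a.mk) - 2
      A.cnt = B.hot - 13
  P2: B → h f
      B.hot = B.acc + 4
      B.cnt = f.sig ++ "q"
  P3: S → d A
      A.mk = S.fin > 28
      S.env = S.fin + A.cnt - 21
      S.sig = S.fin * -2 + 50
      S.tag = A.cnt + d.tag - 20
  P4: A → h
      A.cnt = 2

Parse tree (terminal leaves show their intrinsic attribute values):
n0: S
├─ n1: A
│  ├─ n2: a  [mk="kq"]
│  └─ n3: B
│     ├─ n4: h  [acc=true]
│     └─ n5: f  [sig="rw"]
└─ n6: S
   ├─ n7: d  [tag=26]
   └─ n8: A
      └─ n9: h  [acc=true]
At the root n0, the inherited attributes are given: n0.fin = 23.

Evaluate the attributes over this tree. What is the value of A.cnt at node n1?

-9

1. n0.fin = 23  [given at root]
2. n1.mk = false  [S₀.fin > 23]
3. n2.mk = "kq"  [terminal]
4. n3.lim = false  [false]
5. n3.acc = 0  [len(a.mk) - 2]
6. n4.acc = true  [terminal]
7. n5.sig = "rw"  [terminal]
8. n3.hot = 4  [B.acc + 4]
9. n3.cnt = "rwq"  [f.sig ++ "q"]
10. n1.cnt = -9  [B.hot - 13]
11. n6.fin = 28  [S₀.fin + 5]
12. n7.tag = 26  [terminal]
13. n8.mk = false  [S.fin > 28]
14. n9.acc = true  [terminal]
15. n8.cnt = 2  [2]
16. n6.env = 9  [S.fin + A.cnt - 21]
17. n6.sig = -6  [S.fin * -2 + 50]
18. n6.tag = 8  [A.cnt + d.tag - 20]
19. n0.env = 0  [0]
20. n0.sig = 3  [S₁.env - 6]
21. n0.tag = 1  [S₁.tag - 7]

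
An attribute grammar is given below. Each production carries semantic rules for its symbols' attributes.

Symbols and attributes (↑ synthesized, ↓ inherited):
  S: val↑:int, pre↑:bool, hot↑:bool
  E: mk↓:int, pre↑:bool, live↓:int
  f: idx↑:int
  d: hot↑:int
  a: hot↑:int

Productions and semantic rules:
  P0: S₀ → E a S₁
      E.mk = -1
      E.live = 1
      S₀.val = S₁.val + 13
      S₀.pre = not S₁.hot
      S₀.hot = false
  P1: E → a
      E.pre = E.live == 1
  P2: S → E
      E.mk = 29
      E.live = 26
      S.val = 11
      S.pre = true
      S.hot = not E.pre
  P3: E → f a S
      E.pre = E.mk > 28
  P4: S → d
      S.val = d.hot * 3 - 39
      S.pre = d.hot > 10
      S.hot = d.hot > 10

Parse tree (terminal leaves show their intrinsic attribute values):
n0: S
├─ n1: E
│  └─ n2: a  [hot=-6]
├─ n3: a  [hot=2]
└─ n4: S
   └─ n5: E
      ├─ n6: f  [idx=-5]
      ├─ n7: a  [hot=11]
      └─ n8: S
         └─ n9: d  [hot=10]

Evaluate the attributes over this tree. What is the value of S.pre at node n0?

true

1. n1.mk = -1  [-1]
2. n1.live = 1  [1]
3. n2.hot = -6  [terminal]
4. n1.pre = true  [E.live == 1]
5. n3.hot = 2  [terminal]
6. n5.mk = 29  [29]
7. n5.live = 26  [26]
8. n6.idx = -5  [terminal]
9. n7.hot = 11  [terminal]
10. n9.hot = 10  [terminal]
11. n8.val = -9  [d.hot * 3 - 39]
12. n8.pre = false  [d.hot > 10]
13. n8.hot = false  [d.hot > 10]
14. n5.pre = true  [E.mk > 28]
15. n4.val = 11  [11]
16. n4.pre = true  [true]
17. n4.hot = false  [not E.pre]
18. n0.val = 24  [S₁.val + 13]
19. n0.pre = true  [not S₁.hot]
20. n0.hot = false  [false]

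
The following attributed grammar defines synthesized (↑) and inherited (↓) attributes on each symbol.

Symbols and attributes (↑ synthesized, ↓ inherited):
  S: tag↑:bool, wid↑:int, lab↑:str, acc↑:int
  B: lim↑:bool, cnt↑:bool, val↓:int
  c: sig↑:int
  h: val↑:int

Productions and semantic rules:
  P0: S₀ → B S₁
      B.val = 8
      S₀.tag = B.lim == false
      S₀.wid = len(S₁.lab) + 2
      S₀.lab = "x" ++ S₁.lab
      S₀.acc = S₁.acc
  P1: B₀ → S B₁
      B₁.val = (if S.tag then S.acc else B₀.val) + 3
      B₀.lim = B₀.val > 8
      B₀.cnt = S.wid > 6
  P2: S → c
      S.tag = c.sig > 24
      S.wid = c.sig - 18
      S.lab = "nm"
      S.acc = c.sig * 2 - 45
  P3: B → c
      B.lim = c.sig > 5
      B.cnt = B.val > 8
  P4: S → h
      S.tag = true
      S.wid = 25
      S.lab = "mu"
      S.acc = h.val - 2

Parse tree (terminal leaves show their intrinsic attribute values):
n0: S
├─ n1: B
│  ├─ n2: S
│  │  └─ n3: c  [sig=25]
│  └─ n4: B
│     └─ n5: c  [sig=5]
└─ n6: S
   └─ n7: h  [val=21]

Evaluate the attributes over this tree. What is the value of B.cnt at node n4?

1. n1.val = 8  [8]
2. n3.sig = 25  [terminal]
3. n2.tag = true  [c.sig > 24]
4. n2.wid = 7  [c.sig - 18]
5. n2.lab = "nm"  ["nm"]
6. n2.acc = 5  [c.sig * 2 - 45]
7. n4.val = 8  [(if S.tag then S.acc else B₀.val) + 3]
8. n5.sig = 5  [terminal]
9. n4.lim = false  [c.sig > 5]
10. n4.cnt = false  [B.val > 8]
11. n1.lim = false  [B₀.val > 8]
12. n1.cnt = true  [S.wid > 6]
13. n7.val = 21  [terminal]
14. n6.tag = true  [true]
15. n6.wid = 25  [25]
16. n6.lab = "mu"  ["mu"]
17. n6.acc = 19  [h.val - 2]
18. n0.tag = true  [B.lim == false]
19. n0.wid = 4  [len(S₁.lab) + 2]
20. n0.lab = "xmu"  ["x" ++ S₁.lab]
21. n0.acc = 19  [S₁.acc]

false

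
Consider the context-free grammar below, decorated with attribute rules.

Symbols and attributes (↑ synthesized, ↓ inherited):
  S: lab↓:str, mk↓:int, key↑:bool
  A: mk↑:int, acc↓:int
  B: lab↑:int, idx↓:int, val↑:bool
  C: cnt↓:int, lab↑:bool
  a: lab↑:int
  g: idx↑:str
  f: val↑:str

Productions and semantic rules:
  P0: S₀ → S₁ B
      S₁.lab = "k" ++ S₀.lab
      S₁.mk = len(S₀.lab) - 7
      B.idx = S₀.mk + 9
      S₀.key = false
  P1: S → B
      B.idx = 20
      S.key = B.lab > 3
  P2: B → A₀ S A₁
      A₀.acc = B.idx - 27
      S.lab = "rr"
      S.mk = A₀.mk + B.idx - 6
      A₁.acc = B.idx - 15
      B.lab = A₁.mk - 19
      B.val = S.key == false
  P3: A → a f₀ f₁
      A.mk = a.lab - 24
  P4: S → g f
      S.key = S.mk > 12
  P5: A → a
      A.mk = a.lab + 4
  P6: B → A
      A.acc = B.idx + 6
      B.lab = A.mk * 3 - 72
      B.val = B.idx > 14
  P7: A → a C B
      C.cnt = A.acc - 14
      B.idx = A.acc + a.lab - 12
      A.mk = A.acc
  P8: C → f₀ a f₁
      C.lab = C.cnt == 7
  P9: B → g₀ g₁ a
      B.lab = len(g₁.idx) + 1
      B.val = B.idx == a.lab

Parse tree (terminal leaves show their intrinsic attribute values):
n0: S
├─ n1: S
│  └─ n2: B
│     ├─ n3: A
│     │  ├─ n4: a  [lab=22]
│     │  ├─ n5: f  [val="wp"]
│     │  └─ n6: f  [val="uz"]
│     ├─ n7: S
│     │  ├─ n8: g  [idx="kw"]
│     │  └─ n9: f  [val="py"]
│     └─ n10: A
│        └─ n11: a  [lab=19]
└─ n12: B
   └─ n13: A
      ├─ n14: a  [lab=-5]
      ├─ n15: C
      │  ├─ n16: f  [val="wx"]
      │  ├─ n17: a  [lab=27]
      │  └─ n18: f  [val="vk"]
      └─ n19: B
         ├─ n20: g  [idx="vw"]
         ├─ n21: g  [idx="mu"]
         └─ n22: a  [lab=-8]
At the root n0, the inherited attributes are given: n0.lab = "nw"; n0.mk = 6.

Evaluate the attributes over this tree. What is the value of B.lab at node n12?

-9

1. n0.lab = "nw"  [given at root]
2. n0.mk = 6  [given at root]
3. n1.lab = "knw"  ["k" ++ S₀.lab]
4. n1.mk = -5  [len(S₀.lab) - 7]
5. n2.idx = 20  [20]
6. n3.acc = -7  [B.idx - 27]
7. n4.lab = 22  [terminal]
8. n5.val = "wp"  [terminal]
9. n6.val = "uz"  [terminal]
10. n3.mk = -2  [a.lab - 24]
11. n7.lab = "rr"  ["rr"]
12. n7.mk = 12  [A₀.mk + B.idx - 6]
13. n8.idx = "kw"  [terminal]
14. n9.val = "py"  [terminal]
15. n7.key = false  [S.mk > 12]
16. n10.acc = 5  [B.idx - 15]
17. n11.lab = 19  [terminal]
18. n10.mk = 23  [a.lab + 4]
19. n2.lab = 4  [A₁.mk - 19]
20. n2.val = true  [S.key == false]
21. n1.key = true  [B.lab > 3]
22. n12.idx = 15  [S₀.mk + 9]
23. n13.acc = 21  [B.idx + 6]
24. n14.lab = -5  [terminal]
25. n15.cnt = 7  [A.acc - 14]
26. n16.val = "wx"  [terminal]
27. n17.lab = 27  [terminal]
28. n18.val = "vk"  [terminal]
29. n15.lab = true  [C.cnt == 7]
30. n19.idx = 4  [A.acc + a.lab - 12]
31. n20.idx = "vw"  [terminal]
32. n21.idx = "mu"  [terminal]
33. n22.lab = -8  [terminal]
34. n19.lab = 3  [len(g₁.idx) + 1]
35. n19.val = false  [B.idx == a.lab]
36. n13.mk = 21  [A.acc]
37. n12.lab = -9  [A.mk * 3 - 72]
38. n12.val = true  [B.idx > 14]
39. n0.key = false  [false]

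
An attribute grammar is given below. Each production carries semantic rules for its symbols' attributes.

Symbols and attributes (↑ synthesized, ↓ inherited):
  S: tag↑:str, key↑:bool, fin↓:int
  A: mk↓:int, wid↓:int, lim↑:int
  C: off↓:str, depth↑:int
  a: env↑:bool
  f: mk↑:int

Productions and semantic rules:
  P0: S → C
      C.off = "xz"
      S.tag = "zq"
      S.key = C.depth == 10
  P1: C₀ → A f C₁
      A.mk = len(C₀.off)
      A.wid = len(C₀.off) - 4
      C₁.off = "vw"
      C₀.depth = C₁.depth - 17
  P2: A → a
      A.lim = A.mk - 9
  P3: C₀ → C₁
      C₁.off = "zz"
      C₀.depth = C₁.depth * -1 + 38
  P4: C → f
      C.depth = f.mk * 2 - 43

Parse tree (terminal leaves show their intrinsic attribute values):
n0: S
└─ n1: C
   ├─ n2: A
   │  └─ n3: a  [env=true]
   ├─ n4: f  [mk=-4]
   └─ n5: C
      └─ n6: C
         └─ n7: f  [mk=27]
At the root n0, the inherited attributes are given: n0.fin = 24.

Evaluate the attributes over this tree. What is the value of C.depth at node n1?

10

1. n0.fin = 24  [given at root]
2. n1.off = "xz"  ["xz"]
3. n2.mk = 2  [len(C₀.off)]
4. n2.wid = -2  [len(C₀.off) - 4]
5. n3.env = true  [terminal]
6. n2.lim = -7  [A.mk - 9]
7. n4.mk = -4  [terminal]
8. n5.off = "vw"  ["vw"]
9. n6.off = "zz"  ["zz"]
10. n7.mk = 27  [terminal]
11. n6.depth = 11  [f.mk * 2 - 43]
12. n5.depth = 27  [C₁.depth * -1 + 38]
13. n1.depth = 10  [C₁.depth - 17]
14. n0.tag = "zq"  ["zq"]
15. n0.key = true  [C.depth == 10]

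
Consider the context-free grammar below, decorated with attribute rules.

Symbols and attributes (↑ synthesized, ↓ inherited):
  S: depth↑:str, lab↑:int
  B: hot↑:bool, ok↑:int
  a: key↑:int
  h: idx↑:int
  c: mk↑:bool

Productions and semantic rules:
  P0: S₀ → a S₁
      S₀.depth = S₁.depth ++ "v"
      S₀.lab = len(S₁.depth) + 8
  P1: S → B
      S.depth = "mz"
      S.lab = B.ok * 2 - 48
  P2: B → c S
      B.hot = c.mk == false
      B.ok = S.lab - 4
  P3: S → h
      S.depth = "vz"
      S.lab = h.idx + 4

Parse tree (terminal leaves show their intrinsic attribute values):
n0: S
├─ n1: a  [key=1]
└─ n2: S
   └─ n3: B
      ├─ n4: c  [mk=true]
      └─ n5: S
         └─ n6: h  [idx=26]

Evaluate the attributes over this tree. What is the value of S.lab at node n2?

1. n1.key = 1  [terminal]
2. n4.mk = true  [terminal]
3. n6.idx = 26  [terminal]
4. n5.depth = "vz"  ["vz"]
5. n5.lab = 30  [h.idx + 4]
6. n3.hot = false  [c.mk == false]
7. n3.ok = 26  [S.lab - 4]
8. n2.depth = "mz"  ["mz"]
9. n2.lab = 4  [B.ok * 2 - 48]
10. n0.depth = "mzv"  [S₁.depth ++ "v"]
11. n0.lab = 10  [len(S₁.depth) + 8]

4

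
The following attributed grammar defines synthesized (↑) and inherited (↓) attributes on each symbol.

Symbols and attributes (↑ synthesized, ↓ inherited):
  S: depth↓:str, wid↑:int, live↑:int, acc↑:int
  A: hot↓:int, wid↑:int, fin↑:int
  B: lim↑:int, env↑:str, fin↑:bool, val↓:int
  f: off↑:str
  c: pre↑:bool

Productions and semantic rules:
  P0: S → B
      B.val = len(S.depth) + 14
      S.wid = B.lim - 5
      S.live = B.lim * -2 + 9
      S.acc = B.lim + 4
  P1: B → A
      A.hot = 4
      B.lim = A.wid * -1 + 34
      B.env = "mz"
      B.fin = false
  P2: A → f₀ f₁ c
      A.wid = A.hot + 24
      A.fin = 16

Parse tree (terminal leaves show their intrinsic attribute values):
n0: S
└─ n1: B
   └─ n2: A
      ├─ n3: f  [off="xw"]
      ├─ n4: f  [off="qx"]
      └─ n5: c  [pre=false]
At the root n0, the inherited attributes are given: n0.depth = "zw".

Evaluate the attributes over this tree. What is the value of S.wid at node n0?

1

1. n0.depth = "zw"  [given at root]
2. n1.val = 16  [len(S.depth) + 14]
3. n2.hot = 4  [4]
4. n3.off = "xw"  [terminal]
5. n4.off = "qx"  [terminal]
6. n5.pre = false  [terminal]
7. n2.wid = 28  [A.hot + 24]
8. n2.fin = 16  [16]
9. n1.lim = 6  [A.wid * -1 + 34]
10. n1.env = "mz"  ["mz"]
11. n1.fin = false  [false]
12. n0.wid = 1  [B.lim - 5]
13. n0.live = -3  [B.lim * -2 + 9]
14. n0.acc = 10  [B.lim + 4]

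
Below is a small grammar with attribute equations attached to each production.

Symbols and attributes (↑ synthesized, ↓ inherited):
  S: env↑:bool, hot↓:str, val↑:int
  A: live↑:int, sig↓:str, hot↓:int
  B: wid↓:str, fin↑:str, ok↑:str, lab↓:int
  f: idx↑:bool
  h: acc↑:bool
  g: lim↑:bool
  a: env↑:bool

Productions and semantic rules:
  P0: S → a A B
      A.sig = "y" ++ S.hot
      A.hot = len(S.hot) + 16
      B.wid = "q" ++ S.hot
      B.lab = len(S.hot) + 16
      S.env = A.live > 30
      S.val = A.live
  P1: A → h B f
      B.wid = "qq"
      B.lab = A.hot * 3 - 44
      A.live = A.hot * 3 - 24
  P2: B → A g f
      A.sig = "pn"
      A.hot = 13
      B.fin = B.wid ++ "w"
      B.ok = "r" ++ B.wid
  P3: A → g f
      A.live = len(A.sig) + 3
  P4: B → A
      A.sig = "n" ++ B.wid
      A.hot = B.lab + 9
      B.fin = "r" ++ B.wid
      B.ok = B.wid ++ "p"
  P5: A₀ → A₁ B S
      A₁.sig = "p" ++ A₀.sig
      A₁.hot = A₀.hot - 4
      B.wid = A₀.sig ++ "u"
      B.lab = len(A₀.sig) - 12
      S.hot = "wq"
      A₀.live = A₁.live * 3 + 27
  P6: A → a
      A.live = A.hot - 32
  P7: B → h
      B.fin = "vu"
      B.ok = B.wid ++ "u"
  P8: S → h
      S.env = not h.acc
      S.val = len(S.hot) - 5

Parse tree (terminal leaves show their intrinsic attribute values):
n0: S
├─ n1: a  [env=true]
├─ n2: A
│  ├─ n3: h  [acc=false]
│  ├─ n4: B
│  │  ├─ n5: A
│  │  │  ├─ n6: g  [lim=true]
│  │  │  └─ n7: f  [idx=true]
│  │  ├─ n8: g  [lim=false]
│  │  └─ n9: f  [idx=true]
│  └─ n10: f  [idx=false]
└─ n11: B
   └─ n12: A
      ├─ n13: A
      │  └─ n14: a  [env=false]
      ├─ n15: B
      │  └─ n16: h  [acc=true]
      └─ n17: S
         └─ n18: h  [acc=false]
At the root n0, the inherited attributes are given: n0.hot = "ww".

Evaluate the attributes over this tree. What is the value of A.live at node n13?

1. n0.hot = "ww"  [given at root]
2. n1.env = true  [terminal]
3. n2.sig = "yww"  ["y" ++ S.hot]
4. n2.hot = 18  [len(S.hot) + 16]
5. n3.acc = false  [terminal]
6. n4.wid = "qq"  ["qq"]
7. n4.lab = 10  [A.hot * 3 - 44]
8. n5.sig = "pn"  ["pn"]
9. n5.hot = 13  [13]
10. n6.lim = true  [terminal]
11. n7.idx = true  [terminal]
12. n5.live = 5  [len(A.sig) + 3]
13. n8.lim = false  [terminal]
14. n9.idx = true  [terminal]
15. n4.fin = "qqw"  [B.wid ++ "w"]
16. n4.ok = "rqq"  ["r" ++ B.wid]
17. n10.idx = false  [terminal]
18. n2.live = 30  [A.hot * 3 - 24]
19. n11.wid = "qww"  ["q" ++ S.hot]
20. n11.lab = 18  [len(S.hot) + 16]
21. n12.sig = "nqww"  ["n" ++ B.wid]
22. n12.hot = 27  [B.lab + 9]
23. n13.sig = "pnqww"  ["p" ++ A₀.sig]
24. n13.hot = 23  [A₀.hot - 4]
25. n14.env = false  [terminal]
26. n13.live = -9  [A.hot - 32]
27. n15.wid = "nqwwu"  [A₀.sig ++ "u"]
28. n15.lab = -8  [len(A₀.sig) - 12]
29. n16.acc = true  [terminal]
30. n15.fin = "vu"  ["vu"]
31. n15.ok = "nqwwuu"  [B.wid ++ "u"]
32. n17.hot = "wq"  ["wq"]
33. n18.acc = false  [terminal]
34. n17.env = true  [not h.acc]
35. n17.val = -3  [len(S.hot) - 5]
36. n12.live = 0  [A₁.live * 3 + 27]
37. n11.fin = "rqww"  ["r" ++ B.wid]
38. n11.ok = "qwwp"  [B.wid ++ "p"]
39. n0.env = false  [A.live > 30]
40. n0.val = 30  [A.live]

-9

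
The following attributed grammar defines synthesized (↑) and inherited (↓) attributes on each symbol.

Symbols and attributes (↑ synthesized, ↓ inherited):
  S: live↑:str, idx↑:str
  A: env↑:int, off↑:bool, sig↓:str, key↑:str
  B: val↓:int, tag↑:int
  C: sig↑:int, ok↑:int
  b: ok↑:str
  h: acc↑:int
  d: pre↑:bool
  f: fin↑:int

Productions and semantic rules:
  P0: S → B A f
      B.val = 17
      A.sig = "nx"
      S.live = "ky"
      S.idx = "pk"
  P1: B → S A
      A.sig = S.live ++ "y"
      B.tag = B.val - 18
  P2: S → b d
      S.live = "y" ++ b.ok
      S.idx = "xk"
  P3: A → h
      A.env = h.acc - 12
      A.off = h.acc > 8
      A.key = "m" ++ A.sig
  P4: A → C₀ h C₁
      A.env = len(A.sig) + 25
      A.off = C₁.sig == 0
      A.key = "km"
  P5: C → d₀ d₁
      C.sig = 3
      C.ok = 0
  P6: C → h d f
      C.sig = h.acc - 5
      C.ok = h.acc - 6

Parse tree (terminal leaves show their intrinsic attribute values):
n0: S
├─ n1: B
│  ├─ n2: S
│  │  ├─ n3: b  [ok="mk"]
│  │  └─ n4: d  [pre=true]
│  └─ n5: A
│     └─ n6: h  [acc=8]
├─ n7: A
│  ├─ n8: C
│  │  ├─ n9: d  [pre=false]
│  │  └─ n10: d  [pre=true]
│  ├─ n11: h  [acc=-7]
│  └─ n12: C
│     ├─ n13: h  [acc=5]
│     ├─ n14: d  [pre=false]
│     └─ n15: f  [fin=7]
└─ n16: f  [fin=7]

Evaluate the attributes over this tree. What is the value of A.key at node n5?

1. n1.val = 17  [17]
2. n3.ok = "mk"  [terminal]
3. n4.pre = true  [terminal]
4. n2.live = "ymk"  ["y" ++ b.ok]
5. n2.idx = "xk"  ["xk"]
6. n5.sig = "ymky"  [S.live ++ "y"]
7. n6.acc = 8  [terminal]
8. n5.env = -4  [h.acc - 12]
9. n5.off = false  [h.acc > 8]
10. n5.key = "mymky"  ["m" ++ A.sig]
11. n1.tag = -1  [B.val - 18]
12. n7.sig = "nx"  ["nx"]
13. n9.pre = false  [terminal]
14. n10.pre = true  [terminal]
15. n8.sig = 3  [3]
16. n8.ok = 0  [0]
17. n11.acc = -7  [terminal]
18. n13.acc = 5  [terminal]
19. n14.pre = false  [terminal]
20. n15.fin = 7  [terminal]
21. n12.sig = 0  [h.acc - 5]
22. n12.ok = -1  [h.acc - 6]
23. n7.env = 27  [len(A.sig) + 25]
24. n7.off = true  [C₁.sig == 0]
25. n7.key = "km"  ["km"]
26. n16.fin = 7  [terminal]
27. n0.live = "ky"  ["ky"]
28. n0.idx = "pk"  ["pk"]

"mymky"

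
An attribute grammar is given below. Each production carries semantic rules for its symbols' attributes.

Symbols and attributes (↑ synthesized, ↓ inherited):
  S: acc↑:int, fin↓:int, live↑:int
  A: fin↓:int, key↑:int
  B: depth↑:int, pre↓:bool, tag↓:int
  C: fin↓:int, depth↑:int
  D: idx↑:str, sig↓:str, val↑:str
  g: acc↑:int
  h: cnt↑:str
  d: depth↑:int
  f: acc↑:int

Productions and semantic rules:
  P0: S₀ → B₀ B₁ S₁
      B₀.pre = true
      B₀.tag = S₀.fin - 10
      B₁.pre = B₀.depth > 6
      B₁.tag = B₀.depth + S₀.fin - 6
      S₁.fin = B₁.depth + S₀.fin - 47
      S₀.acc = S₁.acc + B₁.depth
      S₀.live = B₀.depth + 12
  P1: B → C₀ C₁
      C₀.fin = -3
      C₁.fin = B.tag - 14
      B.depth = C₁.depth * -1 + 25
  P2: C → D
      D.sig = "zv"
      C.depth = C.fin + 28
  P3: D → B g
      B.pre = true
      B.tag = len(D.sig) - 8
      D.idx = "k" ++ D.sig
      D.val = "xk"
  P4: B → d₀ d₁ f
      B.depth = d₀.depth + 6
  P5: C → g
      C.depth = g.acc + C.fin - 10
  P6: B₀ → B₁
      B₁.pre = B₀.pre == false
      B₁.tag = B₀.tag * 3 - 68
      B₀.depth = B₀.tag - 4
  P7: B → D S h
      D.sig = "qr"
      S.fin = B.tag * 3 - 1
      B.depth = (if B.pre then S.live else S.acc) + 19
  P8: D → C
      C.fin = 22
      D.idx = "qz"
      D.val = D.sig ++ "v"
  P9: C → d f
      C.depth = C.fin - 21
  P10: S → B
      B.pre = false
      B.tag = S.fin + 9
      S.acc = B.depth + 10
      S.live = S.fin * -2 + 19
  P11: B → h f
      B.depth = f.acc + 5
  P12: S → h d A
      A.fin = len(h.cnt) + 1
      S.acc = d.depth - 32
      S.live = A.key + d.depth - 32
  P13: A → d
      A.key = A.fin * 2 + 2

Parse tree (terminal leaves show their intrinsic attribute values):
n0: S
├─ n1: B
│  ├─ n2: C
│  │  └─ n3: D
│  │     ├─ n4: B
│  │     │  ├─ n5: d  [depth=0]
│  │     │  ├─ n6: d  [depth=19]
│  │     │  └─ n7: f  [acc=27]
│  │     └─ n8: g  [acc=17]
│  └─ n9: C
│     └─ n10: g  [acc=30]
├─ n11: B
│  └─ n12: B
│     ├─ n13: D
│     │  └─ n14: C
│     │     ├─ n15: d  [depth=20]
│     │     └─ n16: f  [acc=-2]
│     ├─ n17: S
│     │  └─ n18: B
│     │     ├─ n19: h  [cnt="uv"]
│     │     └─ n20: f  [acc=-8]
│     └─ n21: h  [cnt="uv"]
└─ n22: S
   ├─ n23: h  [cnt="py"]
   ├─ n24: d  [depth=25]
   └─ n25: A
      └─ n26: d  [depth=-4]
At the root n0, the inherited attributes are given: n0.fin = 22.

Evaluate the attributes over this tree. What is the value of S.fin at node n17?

2

1. n0.fin = 22  [given at root]
2. n1.pre = true  [true]
3. n1.tag = 12  [S₀.fin - 10]
4. n2.fin = -3  [-3]
5. n3.sig = "zv"  ["zv"]
6. n4.pre = true  [true]
7. n4.tag = -6  [len(D.sig) - 8]
8. n5.depth = 0  [terminal]
9. n6.depth = 19  [terminal]
10. n7.acc = 27  [terminal]
11. n4.depth = 6  [d₀.depth + 6]
12. n8.acc = 17  [terminal]
13. n3.idx = "kzv"  ["k" ++ D.sig]
14. n3.val = "xk"  ["xk"]
15. n2.depth = 25  [C.fin + 28]
16. n9.fin = -2  [B.tag - 14]
17. n10.acc = 30  [terminal]
18. n9.depth = 18  [g.acc + C.fin - 10]
19. n1.depth = 7  [C₁.depth * -1 + 25]
20. n11.pre = true  [B₀.depth > 6]
21. n11.tag = 23  [B₀.depth + S₀.fin - 6]
22. n12.pre = false  [B₀.pre == false]
23. n12.tag = 1  [B₀.tag * 3 - 68]
24. n13.sig = "qr"  ["qr"]
25. n14.fin = 22  [22]
26. n15.depth = 20  [terminal]
27. n16.acc = -2  [terminal]
28. n14.depth = 1  [C.fin - 21]
29. n13.idx = "qz"  ["qz"]
30. n13.val = "qrv"  [D.sig ++ "v"]
31. n17.fin = 2  [B.tag * 3 - 1]
32. n18.pre = false  [false]
33. n18.tag = 11  [S.fin + 9]
34. n19.cnt = "uv"  [terminal]
35. n20.acc = -8  [terminal]
36. n18.depth = -3  [f.acc + 5]
37. n17.acc = 7  [B.depth + 10]
38. n17.live = 15  [S.fin * -2 + 19]
39. n21.cnt = "uv"  [terminal]
40. n12.depth = 26  [(if B.pre then S.live else S.acc) + 19]
41. n11.depth = 19  [B₀.tag - 4]
42. n22.fin = -6  [B₁.depth + S₀.fin - 47]
43. n23.cnt = "py"  [terminal]
44. n24.depth = 25  [terminal]
45. n25.fin = 3  [len(h.cnt) + 1]
46. n26.depth = -4  [terminal]
47. n25.key = 8  [A.fin * 2 + 2]
48. n22.acc = -7  [d.depth - 32]
49. n22.live = 1  [A.key + d.depth - 32]
50. n0.acc = 12  [S₁.acc + B₁.depth]
51. n0.live = 19  [B₀.depth + 12]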